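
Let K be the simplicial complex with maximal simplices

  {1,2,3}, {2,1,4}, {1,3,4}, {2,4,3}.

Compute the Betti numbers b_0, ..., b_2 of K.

b_0 = 1, b_1 = 0, b_2 = 1.

Fix the vertex order 1 < 2 < 3 < 4 and write every simplex with vertices in increasing order. Then dim K = 2 and the simplices of K are:

  0-simplices (4): [1], [2], [3], [4]
  1-simplices (6): [1,2], [1,3], [1,4], [2,3], [2,4], [3,4]
  2-simplices (4): [1,2,3], [1,2,4], [1,3,4], [2,3,4]

so the chain groups are C_0 ≅ Z^4, C_1 ≅ Z^6, C_2 ≅ Z^4.

The boundary map ∂_1: C_1 → C_0 sends each edge [p,q] (with p < q) to q − p. For instance
  ∂[2,3] = [3] − [2].
The 4×6 boundary matrix has rank 3 and Smith normal form diag(1,1,1).

Boundary ∂_2: C_2 → C_1 sends each 2-simplex [p,q,r] to [q,r] − [p,r] + [p,q]. For instance
  ∂[1,2,3] = [2,3] − [1,3] + [1,2],
  ∂[1,3,4] = [3,4] − [1,4] + [1,3].
This gives a 6×4 integer matrix of rank 3; reducing to Smith normal form yields diagonal entries (1,1,1).

From H_k ≅ ker(∂_k) / im(∂_{k+1}) we obtain:

  H_0: rank C_0 − rank ∂_1 = 4 − 3 = 1, and the invariant factors of ∂_1 are all 1, so H_0 ≅ Z.
  H_1: rank ker ∂_1 − rank ∂_2 = (6 − 3) − 3 = 0, and the invariant factors of ∂_2 are all 1, so H_1 ≅ 0.
  H_2: rank ker ∂_2 − rank ∂_3 = (4 − 3) − 0 = 1, and there is no ∂_3, so H_2 ≅ Z.

As a check, the Euler characteristic is 4 − 6 + 4 = 2, which agrees with 1 − 0 + 1 = 2.

Hence the Betti numbers are b_0 = 1, b_1 = 0, b_2 = 1.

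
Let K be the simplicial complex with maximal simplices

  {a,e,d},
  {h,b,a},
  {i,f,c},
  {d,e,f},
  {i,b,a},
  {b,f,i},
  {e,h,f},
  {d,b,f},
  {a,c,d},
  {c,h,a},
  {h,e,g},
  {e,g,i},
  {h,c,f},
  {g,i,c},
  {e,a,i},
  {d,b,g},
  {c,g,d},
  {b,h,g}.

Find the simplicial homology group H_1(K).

H_1 ≅ Z^2.

Take the total order a < b < c < d < e < f < g < h < i on the vertex set. Then K (dimension 2) consists of the simplices:

  0-simplices (9): a, b, c, d, e, f, g, h, i
  1-simplices (27): ab, ac, ad, ae, ah, ai, bd, bf, bg, bh, bi, cd, cf, cg, ch, ci, de, df, dg, ef, eg, eh, ei, fh, fi, gh, gi
  2-simplices (18): abh, abi, acd, ach, ade, aei, bdf, bdg, bfi, bgh, cdg, cfh, cfi, cgi, def, efh, egh, egi

Hence C_0 ≅ Z^9, C_1 ≅ Z^27, C_2 ≅ Z^18.

∂_1: C_1 → C_0 maps an edge to its endpoints' difference, ∂[p,q] = q − p.
The 9×27 boundary matrix has rank 8 and Smith normal form diag(1,1,1,1,1,1,1,1).

The boundary map ∂_2: C_2 → C_1 sends each 2-simplex [p,q,r] to [q,r] − [p,r] + [p,q]. For instance
  ∂bgh = gh − bh + bg,
  ∂def = ef − df + de.
This gives a 27×18 integer matrix of rank 17; reducing to Smith normal form yields diagonal entries (1,1,1,1,1,1,1,1,1,1,1,1,1,1,1,1,1).

Reading off H_k = ker ∂_k / im ∂_{k+1}:

  H_1: rank ker ∂_1 − rank ∂_2 = (27 − 8) − 17 = 2, and the invariant factors of ∂_2 are all 1, so H_1 = Z^2.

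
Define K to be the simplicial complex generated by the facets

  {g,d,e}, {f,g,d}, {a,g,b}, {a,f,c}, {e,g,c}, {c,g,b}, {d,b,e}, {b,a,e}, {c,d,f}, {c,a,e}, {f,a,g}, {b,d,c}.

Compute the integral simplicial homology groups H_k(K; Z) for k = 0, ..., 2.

H_0 ≅ Z,  H_1 ≅ Z/2,  H_2 = 0.

Order the vertices as a < b < c < d < e < f < g. Listing each simplex with vertices in this order, K has dimension 2 with simplices:

  0-simplices (7): a, b, c, d, e, f, g
  1-simplices (18): ab, ac, ae, af, ag, bc, bd, be, bg, cd, ce, cf, cg, de, df, dg, eg, fg
  2-simplices (12): abe, abg, ace, acf, afg, bcd, bcg, bde, cdf, ceg, deg, dfg

Hence C_0 ≅ Z^7, C_1 ≅ Z^18, C_2 ≅ Z^12.

Boundary ∂_1: C_1 → C_0 maps an edge to its endpoints' difference, ∂[p,q] = q − p. For instance
  ∂eg = g − e.
The 7×18 boundary matrix has rank 6 and Smith normal form diag(1,1,1,1,1,1).

Boundary ∂_2: C_2 → C_1 acts by ∂[p,q,r] = [q,r] − [p,r] + [p,q]. For instance
  ∂ceg = eg − cg + ce,
  ∂afg = fg − ag + af.
As a 18×12 matrix over Z this has rank 12, with invariant factors (1,1,1,1,1,1,1,1,1,1,1,2).

Reading off H_k = ker ∂_k / im ∂_{k+1}:

  H_0: rank C_0 − rank ∂_1 = 7 − 6 = 1, and the invariant factors of ∂_1 are all 1, so H_0 ≅ Z.
  H_1: rank ker ∂_1 − rank ∂_2 = (18 − 6) − 12 = 0, and ∂_2 has invariant factor 2 > 1, so H_1 ≅ Z/2.
  H_2: rank ker ∂_2 − rank ∂_3 = (12 − 12) − 0 = 0, and there is no ∂_3, so H_2 ≅ 0.

As a check, the Euler characteristic is 7 − 18 + 12 = 1, which agrees with 1 − 0 + 0 = 1.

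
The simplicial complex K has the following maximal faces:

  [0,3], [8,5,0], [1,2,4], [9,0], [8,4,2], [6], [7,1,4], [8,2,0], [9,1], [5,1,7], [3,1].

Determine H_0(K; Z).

H_0 = Z^2.

Take the total order 0 < 1 < 2 < 3 < 4 < 5 < 6 < 7 < 8 < 9 on the vertex set. Then K (dimension 2) consists of the simplices:

  0-simplices (10): [0], [1], [2], [3], [4], [5], [6], [7], [8], [9]
  1-simplices (17): [0,2], [0,3], [0,5], [0,8], [0,9], [1,2], [1,3], [1,4], [1,5], [1,7], [1,9], [2,4], [2,8], [4,7], [4,8], [5,7], [5,8]
  2-simplices (6): [0,2,8], [0,5,8], [1,2,4], [1,4,7], [1,5,7], [2,4,8]

so the chain groups are C_0 ≅ Z^10, C_1 ≅ Z^17, C_2 ≅ Z^6.

The boundary map ∂_1: C_1 → C_0 sends each edge [p,q] (with p < q) to q − p. For instance
  ∂[1,9] = [9] − [1].
As a 10×17 matrix over Z this has rank 8, with invariant factors (1,1,1,1,1,1,1,1).

∂_2: C_2 → C_1 maps a triangle to the signed sum of its edges. For instance
  ∂[0,5,8] = [5,8] − [0,8] + [0,5],
  ∂[2,4,8] = [4,8] − [2,8] + [2,4].
The resulting 17×6 matrix has rank 6, and its Smith normal form has invariant factors (1,1,1,1,1,1).

Now H_k = ker ∂_k / im ∂_{k+1}, so:

  H_0: rank C_0 − rank ∂_1 = 10 − 8 = 2, and the invariant factors of ∂_1 are all 1, so H_0 = Z^2.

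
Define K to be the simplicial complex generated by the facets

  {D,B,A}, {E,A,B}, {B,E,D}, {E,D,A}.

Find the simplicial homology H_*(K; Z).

Take the total order A < B < D < E on the vertex set. Then K (dimension 2) consists of the simplices:

  0-simplices (4): A, B, D, E
  1-simplices (6): AB, AD, AE, BD, BE, DE
  2-simplices (4): ABD, ABE, ADE, BDE

Hence C_0 ≅ Z^4, C_1 ≅ Z^6, C_2 ≅ Z^4.

The boundary map ∂_1: C_1 → C_0 maps an edge to its endpoints' difference, ∂[p,q] = q − p. For instance
  ∂AB = B − A.
The resulting 4×6 matrix has rank 3, and its Smith normal form has invariant factors (1,1,1).

The boundary map ∂_2: C_2 → C_1 acts by ∂[p,q,r] = [q,r] − [p,r] + [p,q]. For instance
  ∂ADE = DE − AE + AD,
  ∂BDE = DE − BE + BD.
The resulting 6×4 matrix has rank 3, and its Smith normal form has invariant factors (1,1,1).

Reading off H_k = ker ∂_k / im ∂_{k+1}:

  H_0: rank C_0 − rank ∂_1 = 4 − 3 = 1, and the invariant factors of ∂_1 are all 1, so H_0 ≅ Z.
  H_1: rank ker ∂_1 − rank ∂_2 = (6 − 3) − 3 = 0, and the invariant factors of ∂_2 are all 1, so H_1 ≅ 0.
  H_2: rank ker ∂_2 − rank ∂_3 = (4 − 3) − 0 = 1, and there is no ∂_3, so H_2 ≅ Z.

As a check, the Euler characteristic is 4 − 6 + 4 = 2, which agrees with 1 − 0 + 1 = 2.

H_0 = Z,  H_1 = 0,  H_2 = Z.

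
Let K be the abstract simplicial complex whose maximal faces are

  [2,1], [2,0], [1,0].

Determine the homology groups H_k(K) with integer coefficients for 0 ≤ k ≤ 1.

H_0 ≅ Z,  H_1 ≅ Z.

K has 3 vertices, 3 edges.
rank ∂_0 = 0, rank ∂_1 = 2 ⇒ b_0 = 3 − 0 − 2 = 1; all invariant factors of ∂_1 are 1 so no torsion. So H_0 ≅ Z.
rank ∂_1 = 2, rank ∂_2 = 0 ⇒ b_1 = 3 − 2 − 0 = 1. So H_1 ≅ Z.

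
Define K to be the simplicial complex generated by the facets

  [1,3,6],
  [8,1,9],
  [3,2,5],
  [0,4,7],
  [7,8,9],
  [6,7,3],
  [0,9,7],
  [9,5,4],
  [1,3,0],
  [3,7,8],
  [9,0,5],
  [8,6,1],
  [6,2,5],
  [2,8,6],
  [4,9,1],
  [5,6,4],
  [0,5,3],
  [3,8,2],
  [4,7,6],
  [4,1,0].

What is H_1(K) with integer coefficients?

H_1 ≅ Z ⊕ Z/2.

Fix the vertex order 0 < 1 < 2 < 3 < 4 < 5 < 6 < 7 < 8 < 9 and write every simplex with vertices in increasing order. Then dim K = 2 and the simplices of K are:

  0-simplices (10): [0], [1], [2], [3], [4], [5], [6], [7], [8], [9]
  1-simplices (30): (30 of them)
  2-simplices (20): (20 of them)

giving chain groups C_0 ≅ Z^10, C_1 ≅ Z^30, C_2 ≅ Z^20.

∂_1: C_1 → C_0 maps an edge to its endpoints' difference, ∂[p,q] = q − p. For instance
  ∂[4,7] = [7] − [4].
The resulting 10×30 matrix has rank 9, and its Smith normal form has invariant factors (1,1,1,1,1,1,1,1,1).

The boundary map ∂_2: C_2 → C_1 acts by ∂[p,q,r] = [q,r] − [p,r] + [p,q]. For instance
  ∂[0,1,4] = [1,4] − [0,4] + [0,1],
  ∂[1,6,8] = [6,8] − [1,8] + [1,6].
The 30×20 boundary matrix has rank 20 and Smith normal form diag(1,1,1,1,1,1,1,1,1,1,1,1,1,1,1,1,1,1,1,2).

From H_k ≅ ker(∂_k) / im(∂_{k+1}) we obtain:

  H_1: rank ker ∂_1 − rank ∂_2 = (30 − 9) − 20 = 1, and ∂_2 has invariant factor 2 > 1, so H_1 ≅ Z ⊕ Z/2.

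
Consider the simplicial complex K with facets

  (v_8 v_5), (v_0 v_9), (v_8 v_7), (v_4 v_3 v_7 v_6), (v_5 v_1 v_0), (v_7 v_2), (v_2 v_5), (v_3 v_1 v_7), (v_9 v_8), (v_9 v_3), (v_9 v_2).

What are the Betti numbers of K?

Fix the vertex order v_0 < v_1 < v_2 < v_3 < v_4 < v_5 < v_6 < v_7 < v_8 < v_9 and write every simplex with vertices in increasing order. Then dim K = 3 and the simplices of K are:

  0-simplices (10): [v_0], [v_1], [v_2], [v_3], [v_4], [v_5], [v_6], [v_7], [v_8], [v_9]
  1-simplices (19): (19 of them)
  2-simplices (6): [v_0,v_1,v_5], [v_1,v_3,v_7], [v_3,v_4,v_6], [v_3,v_4,v_7], [v_3,v_6,v_7], [v_4,v_6,v_7]
  3-simplices (1): [v_3,v_4,v_6,v_7]

Hence C_0 ≅ Z^10, C_1 ≅ Z^19, C_2 ≅ Z^6, C_3 ≅ Z^1.

Boundary ∂_1: C_1 → C_0 is given by ∂[p,q] = [q] − [p]. For instance
  ∂[v_8,v_9] = [v_9] − [v_8].
This gives a 10×19 integer matrix of rank 9; reducing to Smith normal form yields diagonal entries (1,1,1,1,1,1,1,1,1).

The boundary map ∂_2: C_2 → C_1 sends each 2-simplex [p,q,r] to [q,r] − [p,r] + [p,q]. For instance
  ∂[v_1,v_3,v_7] = [v_3,v_7] − [v_1,v_7] + [v_1,v_3],
  ∂[v_3,v_4,v_6] = [v_4,v_6] − [v_3,v_6] + [v_3,v_4].
As a 19×6 matrix over Z this has rank 5, with invariant factors (1,1,1,1,1).

Boundary ∂_3: C_3 → C_2 sends each 3-simplex σ to the alternating sum Σ_i (−1)^i (σ with its i-th vertex removed). For instance
  ∂[v_3,v_4,v_6,v_7] = [v_4,v_6,v_7] − [v_3,v_6,v_7] + [v_3,v_4,v_7] − [v_3,v_4,v_6].
This gives a 6×1 integer matrix of rank 1; reducing to Smith normal form yields diagonal entries (1).

Reading off H_k = ker ∂_k / im ∂_{k+1}:

  H_0: rank C_0 − rank ∂_1 = 10 − 9 = 1, and the invariant factors of ∂_1 are all 1, so H_0 ≅ Z.
  H_1: rank ker ∂_1 − rank ∂_2 = (19 − 9) − 5 = 5, and the invariant factors of ∂_2 are all 1, so H_1 ≅ Z^5.
  H_2: rank ker ∂_2 − rank ∂_3 = (6 − 5) − 1 = 0, and the invariant factors of ∂_3 are all 1, so H_2 ≅ 0.
  H_3: rank ker ∂_3 − rank ∂_4 = (1 − 1) − 0 = 0, and there is no ∂_4, so H_3 ≅ 0.

As a check, the Euler characteristic is 10 − 19 + 6 − 1 = -4, which agrees with 1 − 5 + 0 − 0 = -4.

Hence the Betti numbers are b_0 = 1, b_1 = 5, b_2 = 0, b_3 = 0.

b_0 = 1, b_1 = 5, b_2 = 0, b_3 = 0.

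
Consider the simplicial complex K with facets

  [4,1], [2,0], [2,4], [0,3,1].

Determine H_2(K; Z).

H_2 ≅ 0.

Order the vertices as 0 < 1 < 2 < 3 < 4. Listing each simplex with vertices in this order, K has dimension 2 with simplices:

  0-simplices (5): [0], [1], [2], [3], [4]
  1-simplices (6): [0,1], [0,2], [0,3], [1,3], [1,4], [2,4]
  2-simplices (1): [0,1,3]

giving chain groups C_0 ≅ Z^5, C_1 ≅ Z^6, C_2 ≅ Z^1.

Boundary ∂_1: C_1 → C_0 is given by ∂[p,q] = [q] − [p]. For instance
  ∂[0,2] = [2] − [0].
The 5×6 boundary matrix has rank 4 and Smith normal form diag(1,1,1,1).

Boundary ∂_2: C_2 → C_1 maps a triangle to the signed sum of its edges. For instance
  ∂[0,1,3] = [1,3] − [0,3] + [0,1].
As a 6×1 matrix over Z this has rank 1, with invariant factors (1).

Computing H_k = (kernel of ∂_k) / (image of ∂_{k+1}):

  H_2: rank ker ∂_2 − rank ∂_3 = (1 − 1) − 0 = 0, and there is no ∂_3, so H_2 ≅ 0.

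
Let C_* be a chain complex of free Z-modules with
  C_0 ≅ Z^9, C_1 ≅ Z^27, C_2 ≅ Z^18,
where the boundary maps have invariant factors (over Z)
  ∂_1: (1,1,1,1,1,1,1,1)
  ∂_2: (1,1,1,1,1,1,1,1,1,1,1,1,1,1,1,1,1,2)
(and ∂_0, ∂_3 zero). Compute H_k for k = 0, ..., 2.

H_0: b_0 = 9 − 0 − 8 = 1; torsion from ∂_1 factors > 1: none. So H_0 = Z.
H_1: b_1 = 27 − 8 − 18 = 1; torsion from ∂_2 factors > 1: [2]. So H_1 = Z ⊕ Z/2.
H_2: b_2 = 18 − 18 − 0 = 0; torsion from ∂_3 factors > 1: none. So H_2 = 0.

H_0 = Z,  H_1 = Z ⊕ Z/2,  H_2 = 0.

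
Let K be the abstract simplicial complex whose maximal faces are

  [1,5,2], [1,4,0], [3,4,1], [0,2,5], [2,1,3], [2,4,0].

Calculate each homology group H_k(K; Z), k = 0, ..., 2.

H_0 ≅ Z,  H_1 ≅ Z,  H_2 = 0.

Take the total order 0 < 1 < 2 < 3 < 4 < 5 on the vertex set. Then K (dimension 2) consists of the simplices:

  0-simplices (6): [0], [1], [2], [3], [4], [5]
  1-simplices (12): [0,1], [0,2], [0,4], [0,5], [1,2], [1,3], [1,4], [1,5], [2,3], [2,4], [2,5], [3,4]
  2-simplices (6): [0,1,4], [0,2,4], [0,2,5], [1,2,3], [1,2,5], [1,3,4]

Hence C_0 ≅ Z^6, C_1 ≅ Z^12, C_2 ≅ Z^6.

The boundary map ∂_1: C_1 → C_0 is given by ∂[p,q] = [q] − [p]. For instance
  ∂[3,4] = [4] − [3].
This gives a 6×12 integer matrix of rank 5; reducing to Smith normal form yields diagonal entries (1,1,1,1,1).

∂_2: C_2 → C_1 sends each 2-simplex [p,q,r] to [q,r] − [p,r] + [p,q]. For instance
  ∂[0,2,4] = [2,4] − [0,4] + [0,2],
  ∂[0,2,5] = [2,5] − [0,5] + [0,2].
This gives a 12×6 integer matrix of rank 6; reducing to Smith normal form yields diagonal entries (1,1,1,1,1,1).

Now H_k = ker ∂_k / im ∂_{k+1}, so:

  H_0: rank C_0 − rank ∂_1 = 6 − 5 = 1, and the invariant factors of ∂_1 are all 1, so H_0 = Z.
  H_1: rank ker ∂_1 − rank ∂_2 = (12 − 5) − 6 = 1, and the invariant factors of ∂_2 are all 1, so H_1 = Z.
  H_2: rank ker ∂_2 − rank ∂_3 = (6 − 6) − 0 = 0, and there is no ∂_3, so H_2 = 0.

As a check, the Euler characteristic is 6 − 12 + 6 = 0, which agrees with 1 − 1 + 0 = 0.
(K is a triangulation of the cylinder S^1 x I.)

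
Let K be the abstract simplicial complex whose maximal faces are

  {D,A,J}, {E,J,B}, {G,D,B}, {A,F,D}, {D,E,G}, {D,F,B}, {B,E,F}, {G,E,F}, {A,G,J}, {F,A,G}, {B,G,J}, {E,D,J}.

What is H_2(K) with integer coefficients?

H_2 = 0.

Order the vertices as A < B < D < E < F < G < J. Listing each simplex with vertices in this order, K has dimension 2 with simplices:

  0-simplices (7): A, B, D, E, F, G, J
  1-simplices (18): AD, AF, AG, AJ, BD, BE, BF, BG, BJ, DE, DF, DG, DJ, EF, EG, EJ, FG, GJ
  2-simplices (12): ADF, ADJ, AFG, AGJ, BDF, BDG, BEF, BEJ, BGJ, DEG, DEJ, EFG

Hence C_0 ≅ Z^7, C_1 ≅ Z^18, C_2 ≅ Z^12.

Boundary ∂_1: C_1 → C_0 sends each edge [p,q] (with p < q) to q − p. For instance
  ∂DG = G − D.
As a 7×18 matrix over Z this has rank 6, with invariant factors (1,1,1,1,1,1).

∂_2: C_2 → C_1 acts by ∂[p,q,r] = [q,r] − [p,r] + [p,q]. For instance
  ∂AFG = FG − AG + AF,
  ∂DEJ = EJ − DJ + DE.
This gives a 18×12 integer matrix of rank 12; reducing to Smith normal form yields diagonal entries (1,1,1,1,1,1,1,1,1,1,1,2).

Reading off H_k = ker ∂_k / im ∂_{k+1}:

  H_2: rank ker ∂_2 − rank ∂_3 = (12 − 12) − 0 = 0, and there is no ∂_3, so H_2 = 0.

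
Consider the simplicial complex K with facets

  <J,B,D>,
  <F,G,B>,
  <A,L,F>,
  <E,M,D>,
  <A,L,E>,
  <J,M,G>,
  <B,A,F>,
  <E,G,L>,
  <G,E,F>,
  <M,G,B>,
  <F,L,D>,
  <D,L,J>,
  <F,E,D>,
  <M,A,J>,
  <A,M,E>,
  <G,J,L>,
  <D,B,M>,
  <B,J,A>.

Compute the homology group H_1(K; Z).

Order the vertices as A < B < D < E < F < G < J < L < M. Listing each simplex with vertices in this order, K has dimension 2 with simplices:

  0-simplices (9): A, B, D, E, F, G, J, L, M
  1-simplices (27): AB, AE, AF, AJ, AL, AM, BD, BF, BG, BJ, BM, DE, DF, DJ, DL, DM, EF, EG, EL, EM, FG, FL, GJ, GL, GM, JL, JM
  2-simplices (18): ABF, ABJ, AEL, AEM, AFL, AJM, BDJ, BDM, BFG, BGM, DEF, DEM, DFL, DJL, EFG, EGL, GJL, GJM

giving chain groups C_0 ≅ Z^9, C_1 ≅ Z^27, C_2 ≅ Z^18.

∂_1: C_1 → C_0 sends each edge [p,q] (with p < q) to q − p. For instance
  ∂AF = F − A.
As a 9×27 matrix over Z this has rank 8, with invariant factors (1,1,1,1,1,1,1,1).

The boundary map ∂_2: C_2 → C_1 sends each 2-simplex [p,q,r] to [q,r] − [p,r] + [p,q]. For instance
  ∂BGM = GM − BM + BG,
  ∂AJM = JM − AM + AJ.
The 27×18 boundary matrix has rank 18 and Smith normal form diag(1,1,1,1,1,1,1,1,1,1,1,1,1,1,1,1,1,2).

From H_k ≅ ker(∂_k) / im(∂_{k+1}) we obtain:

  H_1: rank ker ∂_1 − rank ∂_2 = (27 − 8) − 18 = 1, and ∂_2 has invariant factor 2 > 1, so H_1 = Z ⊕ Z/2Z.

H_1 = Z ⊕ Z/2Z.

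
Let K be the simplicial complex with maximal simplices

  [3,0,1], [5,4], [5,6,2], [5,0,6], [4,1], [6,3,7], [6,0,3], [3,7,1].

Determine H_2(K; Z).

H_2 ≅ 0.

Fix the vertex order 0 < 1 < 2 < 3 < 4 < 5 < 6 < 7 and write every simplex with vertices in increasing order. Then dim K = 2 and the simplices of K are:

  0-simplices (8): [0], [1], [2], [3], [4], [5], [6], [7]
  1-simplices (14): [0,1], [0,3], [0,5], [0,6], [1,3], [1,4], [1,7], [2,5], [2,6], [3,6], [3,7], [4,5], [5,6], [6,7]
  2-simplices (6): [0,1,3], [0,3,6], [0,5,6], [1,3,7], [2,5,6], [3,6,7]

so the chain groups are C_0 ≅ Z^8, C_1 ≅ Z^14, C_2 ≅ Z^6.

∂_1: C_1 → C_0 maps an edge to its endpoints' difference, ∂[p,q] = q − p. For instance
  ∂[1,3] = [3] − [1].
The 8×14 boundary matrix has rank 7 and Smith normal form diag(1,1,1,1,1,1,1).

Boundary ∂_2: C_2 → C_1 maps a triangle to the signed sum of its edges. For instance
  ∂[1,3,7] = [3,7] − [1,7] + [1,3],
  ∂[0,1,3] = [1,3] − [0,3] + [0,1].
This gives a 14×6 integer matrix of rank 6; reducing to Smith normal form yields diagonal entries (1,1,1,1,1,1).

From H_k ≅ ker(∂_k) / im(∂_{k+1}) we obtain:

  H_2: rank ker ∂_2 − rank ∂_3 = (6 − 6) − 0 = 0, and there is no ∂_3, so H_2 = 0.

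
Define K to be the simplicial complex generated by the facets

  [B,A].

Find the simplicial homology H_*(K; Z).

H_0 ≅ Z,  H_1 = 0.

Order the vertices as A < B. Listing each simplex with vertices in this order, K has dimension 1 with simplices:

  0-simplices (2): A, B
  1-simplices (1): AB

Hence C_0 ≅ Z^2, C_1 ≅ Z^1.

Boundary ∂_1: C_1 → C_0 is given by ∂[p,q] = [q] − [p]. For instance
  ∂AB = B − A.
As a 2×1 matrix over Z this has rank 1, with invariant factors (1).

Now H_k = ker ∂_k / im ∂_{k+1}, so:

  H_0: rank C_0 − rank ∂_1 = 2 − 1 = 1, and the invariant factors of ∂_1 are all 1, so H_0 ≅ Z.
  H_1: rank ker ∂_1 − rank ∂_2 = (1 − 1) − 0 = 0, and there is no ∂_2, so H_1 ≅ 0.

(K is a triangulation of the 1-simplex.)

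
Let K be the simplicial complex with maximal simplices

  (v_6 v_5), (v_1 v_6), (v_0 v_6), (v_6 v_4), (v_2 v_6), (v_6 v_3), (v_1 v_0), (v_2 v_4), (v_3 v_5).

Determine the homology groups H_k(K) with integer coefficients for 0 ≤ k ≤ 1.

H_0 = Z,  H_1 = Z^3.

Fix the vertex order v_0 < v_1 < v_2 < v_3 < v_4 < v_5 < v_6 and write every simplex with vertices in increasing order. Then dim K = 1 and the simplices of K are:

  0-simplices (7): [v_0], [v_1], [v_2], [v_3], [v_4], [v_5], [v_6]
  1-simplices (9): [v_0,v_1], [v_0,v_6], [v_1,v_6], [v_2,v_4], [v_2,v_6], [v_3,v_5], [v_3,v_6], [v_4,v_6], [v_5,v_6]

so the chain groups are C_0 ≅ Z^7, C_1 ≅ Z^9.

Boundary ∂_1: C_1 → C_0 is given by ∂[p,q] = [q] − [p].
As a 7×9 matrix over Z this has rank 6, with invariant factors (1,1,1,1,1,1).

Reading off H_k = ker ∂_k / im ∂_{k+1}:

  H_0: rank C_0 − rank ∂_1 = 7 − 6 = 1, and the invariant factors of ∂_1 are all 1, so H_0 ≅ Z.
  H_1: rank ker ∂_1 − rank ∂_2 = (9 − 6) − 0 = 3, and there is no ∂_2, so H_1 ≅ Z^3.

As a check, the Euler characteristic is 7 − 9 = -2, which agrees with 1 − 3 = -2.
(K is a triangulation of a wedge of 3 circles.)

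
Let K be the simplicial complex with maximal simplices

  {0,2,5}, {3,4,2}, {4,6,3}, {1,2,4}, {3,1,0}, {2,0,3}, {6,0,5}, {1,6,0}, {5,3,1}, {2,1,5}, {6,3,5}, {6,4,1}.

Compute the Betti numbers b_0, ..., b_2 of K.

Order the vertices as 0 < 1 < 2 < 3 < 4 < 5 < 6. Listing each simplex with vertices in this order, K has dimension 2 with simplices:

  0-simplices (7): [0], [1], [2], [3], [4], [5], [6]
  1-simplices (18): [0,1], [0,2], [0,3], [0,5], [0,6], [1,2], [1,3], [1,4], [1,5], [1,6], [2,3], [2,4], [2,5], [3,4], [3,5], [3,6], [4,6], [5,6]
  2-simplices (12): [0,1,3], [0,1,6], [0,2,3], [0,2,5], [0,5,6], [1,2,4], [1,2,5], [1,3,5], [1,4,6], [2,3,4], [3,4,6], [3,5,6]

so the chain groups are C_0 ≅ Z^7, C_1 ≅ Z^18, C_2 ≅ Z^12.

∂_1: C_1 → C_0 is given by ∂[p,q] = [q] − [p].
As a 7×18 matrix over Z this has rank 6, with invariant factors (1,1,1,1,1,1).

∂_2: C_2 → C_1 acts by ∂[p,q,r] = [q,r] − [p,r] + [p,q]. For instance
  ∂[1,4,6] = [4,6] − [1,6] + [1,4],
  ∂[1,3,5] = [3,5] − [1,5] + [1,3].
The 18×12 boundary matrix has rank 12 and Smith normal form diag(1,1,1,1,1,1,1,1,1,1,1,2).

Now H_k = ker ∂_k / im ∂_{k+1}, so:

  H_0: rank C_0 − rank ∂_1 = 7 − 6 = 1, and the invariant factors of ∂_1 are all 1, so H_0 ≅ Z.
  H_1: rank ker ∂_1 − rank ∂_2 = (18 − 6) − 12 = 0, and ∂_2 has invariant factor 2 > 1, so H_1 ≅ Z/2Z.
  H_2: rank ker ∂_2 − rank ∂_3 = (12 − 12) − 0 = 0, and there is no ∂_3, so H_2 ≅ 0.

As a check, the Euler characteristic is 7 − 18 + 12 = 1, which agrees with 1 − 0 + 0 = 1.
(K is a triangulation of the real projective plane RP^2.)

Hence the Betti numbers are b_0 = 1, b_1 = 0, b_2 = 0.

b_0 = 1, b_1 = 0, b_2 = 0.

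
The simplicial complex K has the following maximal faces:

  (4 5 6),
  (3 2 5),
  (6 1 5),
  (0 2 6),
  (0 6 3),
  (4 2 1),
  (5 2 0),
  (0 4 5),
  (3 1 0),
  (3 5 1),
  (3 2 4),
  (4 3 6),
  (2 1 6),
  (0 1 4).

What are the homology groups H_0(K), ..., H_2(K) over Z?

We work with the vertex ordering 0 < 1 < 2 < 3 < 4 < 5 < 6. The simplices of K, each written with vertices in increasing order, are:

  0-simplices (7): [0], [1], [2], [3], [4], [5], [6]
  1-simplices (21): [0,1], [0,2], [0,3], [0,4], [0,5], [0,6], [1,2], [1,3], [1,4], [1,5], [1,6], [2,3], [2,4], [2,5], [2,6], [3,4], [3,5], [3,6], [4,5], [4,6], [5,6]
  2-simplices (14): [0,1,3], [0,1,4], [0,2,5], [0,2,6], [0,3,6], [0,4,5], [1,2,4], [1,2,6], [1,3,5], [1,5,6], [2,3,4], [2,3,5], [3,4,6], [4,5,6]

so the chain groups are C_0 ≅ Z^7, C_1 ≅ Z^21, C_2 ≅ Z^14.

∂_1: C_1 → C_0 maps an edge to its endpoints' difference, ∂[p,q] = q − p. For instance
  ∂[3,5] = [5] − [3].
The 7×21 boundary matrix has rank 6 and Smith normal form diag(1,1,1,1,1,1).

Boundary ∂_2: C_2 → C_1 acts by ∂[p,q,r] = [q,r] − [p,r] + [p,q]. For instance
  ∂[3,4,6] = [4,6] − [3,6] + [3,4],
  ∂[4,5,6] = [5,6] − [4,6] + [4,5].
As a 21×14 matrix over Z this has rank 13, with invariant factors (1,1,1,1,1,1,1,1,1,1,1,1,1).

Now H_k = ker ∂_k / im ∂_{k+1}, so:

  H_0: rank C_0 − rank ∂_1 = 7 − 6 = 1, and the invariant factors of ∂_1 are all 1, so H_0 ≅ Z.
  H_1: rank ker ∂_1 − rank ∂_2 = (21 − 6) − 13 = 2, and the invariant factors of ∂_2 are all 1, so H_1 ≅ Z^2.
  H_2: rank ker ∂_2 − rank ∂_3 = (14 − 13) − 0 = 1, and there is no ∂_3, so H_2 ≅ Z.

H_0 ≅ Z,  H_1 ≅ Z^2,  H_2 ≅ Z.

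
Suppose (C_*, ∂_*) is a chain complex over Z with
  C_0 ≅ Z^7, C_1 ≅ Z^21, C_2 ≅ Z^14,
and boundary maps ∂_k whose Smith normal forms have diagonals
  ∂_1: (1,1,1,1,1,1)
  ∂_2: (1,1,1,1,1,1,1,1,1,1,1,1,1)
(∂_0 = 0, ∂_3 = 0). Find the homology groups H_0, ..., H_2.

H_0 ≅ Z,  H_1 ≅ Z^2,  H_2 ≅ Z.

H_0: b_0 = 7 − 0 − 6 = 1; torsion from ∂_1 factors > 1: none. So H_0 ≅ Z.
H_1: b_1 = 21 − 6 − 13 = 2; torsion from ∂_2 factors > 1: none. So H_1 ≅ Z^2.
H_2: b_2 = 14 − 13 − 0 = 1; torsion from ∂_3 factors > 1: none. So H_2 ≅ Z.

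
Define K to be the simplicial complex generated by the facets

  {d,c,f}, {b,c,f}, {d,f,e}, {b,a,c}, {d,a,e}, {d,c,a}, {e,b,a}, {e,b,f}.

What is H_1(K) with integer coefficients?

H_1 ≅ 0.

K has 6 vertices, 12 edges, 8 triangles.
rank ∂_1 = 5, rank ∂_2 = 7 ⇒ b_1 = 12 − 5 − 7 = 0; all invariant factors of ∂_2 are 1 so no torsion. So H_1 ≅ 0.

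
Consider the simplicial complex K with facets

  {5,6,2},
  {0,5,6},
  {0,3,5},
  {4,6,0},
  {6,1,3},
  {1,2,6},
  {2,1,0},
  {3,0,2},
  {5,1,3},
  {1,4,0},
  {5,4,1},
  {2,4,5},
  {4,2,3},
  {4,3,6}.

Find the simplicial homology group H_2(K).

H_2 = Z.

We work with the vertex ordering 0 < 1 < 2 < 3 < 4 < 5 < 6. The simplices of K, each written with vertices in increasing order, are:

  0-simplices (7): [0], [1], [2], [3], [4], [5], [6]
  1-simplices (21): [0,1], [0,2], [0,3], [0,4], [0,5], [0,6], [1,2], [1,3], [1,4], [1,5], [1,6], [2,3], [2,4], [2,5], [2,6], [3,4], [3,5], [3,6], [4,5], [4,6], [5,6]
  2-simplices (14): [0,1,2], [0,1,4], [0,2,3], [0,3,5], [0,4,6], [0,5,6], [1,2,6], [1,3,5], [1,3,6], [1,4,5], [2,3,4], [2,4,5], [2,5,6], [3,4,6]

giving chain groups C_0 ≅ Z^7, C_1 ≅ Z^21, C_2 ≅ Z^14.

Boundary ∂_1: C_1 → C_0 maps an edge to its endpoints' difference, ∂[p,q] = q − p. For instance
  ∂[4,6] = [6] − [4].
The resulting 7×21 matrix has rank 6, and its Smith normal form has invariant factors (1,1,1,1,1,1).

The boundary map ∂_2: C_2 → C_1 sends each 2-simplex [p,q,r] to [q,r] − [p,r] + [p,q]. For instance
  ∂[0,3,5] = [3,5] − [0,5] + [0,3],
  ∂[0,1,4] = [1,4] − [0,4] + [0,1].
As a 21×14 matrix over Z this has rank 13, with invariant factors (1,1,1,1,1,1,1,1,1,1,1,1,1).

Computing H_k = (kernel of ∂_k) / (image of ∂_{k+1}):

  H_2: rank ker ∂_2 − rank ∂_3 = (14 − 13) − 0 = 1, and there is no ∂_3, so H_2 ≅ Z.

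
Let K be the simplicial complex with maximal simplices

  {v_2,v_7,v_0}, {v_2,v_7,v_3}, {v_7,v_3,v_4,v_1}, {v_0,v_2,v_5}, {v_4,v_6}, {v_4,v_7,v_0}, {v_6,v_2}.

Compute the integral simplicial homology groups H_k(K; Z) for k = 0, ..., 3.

Order the vertices as v_0 < v_1 < v_2 < v_3 < v_4 < v_5 < v_6 < v_7. Listing each simplex with vertices in this order, K has dimension 3 with simplices:

  0-simplices (8): [v_0], [v_1], [v_2], [v_3], [v_4], [v_5], [v_6], [v_7]
  1-simplices (15): (15 of them)
  2-simplices (8): [v_0,v_2,v_5], [v_0,v_2,v_7], [v_0,v_4,v_7], [v_1,v_3,v_4], [v_1,v_3,v_7], [v_1,v_4,v_7], [v_2,v_3,v_7], [v_3,v_4,v_7]
  3-simplices (1): [v_1,v_3,v_4,v_7]

so the chain groups are C_0 ≅ Z^8, C_1 ≅ Z^15, C_2 ≅ Z^8, C_3 ≅ Z^1.

Boundary ∂_1: C_1 → C_0 sends each edge [p,q] (with p < q) to q − p.
This gives a 8×15 integer matrix of rank 7; reducing to Smith normal form yields diagonal entries (1,1,1,1,1,1,1).

Boundary ∂_2: C_2 → C_1 maps a triangle to the signed sum of its edges. For instance
  ∂[v_2,v_3,v_7] = [v_3,v_7] − [v_2,v_7] + [v_2,v_3],
  ∂[v_1,v_4,v_7] = [v_4,v_7] − [v_1,v_7] + [v_1,v_4].
The 15×8 boundary matrix has rank 7 and Smith normal form diag(1,1,1,1,1,1,1).

The boundary map ∂_3: C_3 → C_2 sends each 3-simplex σ to the alternating sum Σ_i (−1)^i (σ with its i-th vertex removed). For instance
  ∂[v_1,v_3,v_4,v_7] = [v_3,v_4,v_7] − [v_1,v_4,v_7] + [v_1,v_3,v_7] − [v_1,v_3,v_4].
This gives a 8×1 integer matrix of rank 1; reducing to Smith normal form yields diagonal entries (1).

Reading off H_k = ker ∂_k / im ∂_{k+1}:

  H_0: rank C_0 − rank ∂_1 = 8 − 7 = 1, and the invariant factors of ∂_1 are all 1, so H_0 ≅ Z.
  H_1: rank ker ∂_1 − rank ∂_2 = (15 − 7) − 7 = 1, and the invariant factors of ∂_2 are all 1, so H_1 ≅ Z.
  H_2: rank ker ∂_2 − rank ∂_3 = (8 − 7) − 1 = 0, and the invariant factors of ∂_3 are all 1, so H_2 ≅ 0.
  H_3: rank ker ∂_3 − rank ∂_4 = (1 − 1) − 0 = 0, and there is no ∂_4, so H_3 ≅ 0.

H_0 = Z,  H_1 = Z,  H_2 = 0,  H_3 = 0.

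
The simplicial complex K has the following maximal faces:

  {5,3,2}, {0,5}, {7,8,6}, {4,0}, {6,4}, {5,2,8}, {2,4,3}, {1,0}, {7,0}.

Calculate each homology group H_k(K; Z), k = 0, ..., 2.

Take the total order 0 < 1 < 2 < 3 < 4 < 5 < 6 < 7 < 8 on the vertex set. Then K (dimension 2) consists of the simplices:

  0-simplices (9): [0], [1], [2], [3], [4], [5], [6], [7], [8]
  1-simplices (15): [0,1], [0,4], [0,5], [0,7], [2,3], [2,4], [2,5], [2,8], [3,4], [3,5], [4,6], [5,8], [6,7], [6,8], [7,8]
  2-simplices (4): [2,3,4], [2,3,5], [2,5,8], [6,7,8]

so the chain groups are C_0 ≅ Z^9, C_1 ≅ Z^15, C_2 ≅ Z^4.

The boundary map ∂_1: C_1 → C_0 sends each edge [p,q] (with p < q) to q − p. For instance
  ∂[6,8] = [8] − [6].
The resulting 9×15 matrix has rank 8, and its Smith normal form has invariant factors (1,1,1,1,1,1,1,1).

∂_2: C_2 → C_1 acts by ∂[p,q,r] = [q,r] − [p,r] + [p,q]. For instance
  ∂[2,5,8] = [5,8] − [2,8] + [2,5],
  ∂[2,3,5] = [3,5] − [2,5] + [2,3].
The resulting 15×4 matrix has rank 4, and its Smith normal form has invariant factors (1,1,1,1).

Computing H_k = (kernel of ∂_k) / (image of ∂_{k+1}):

  H_0: rank C_0 − rank ∂_1 = 9 − 8 = 1, and the invariant factors of ∂_1 are all 1, so H_0 = Z.
  H_1: rank ker ∂_1 − rank ∂_2 = (15 − 8) − 4 = 3, and the invariant factors of ∂_2 are all 1, so H_1 = Z^3.
  H_2: rank ker ∂_2 − rank ∂_3 = (4 − 4) − 0 = 0, and there is no ∂_3, so H_2 = 0.

H_0 ≅ Z,  H_1 ≅ Z^3,  H_2 = 0.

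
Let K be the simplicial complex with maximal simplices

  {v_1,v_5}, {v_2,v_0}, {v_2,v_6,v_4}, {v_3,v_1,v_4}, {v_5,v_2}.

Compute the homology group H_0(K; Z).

Take the total order v_0 < v_1 < v_2 < v_3 < v_4 < v_5 < v_6 on the vertex set. Then K (dimension 2) consists of the simplices:

  0-simplices (7): [v_0], [v_1], [v_2], [v_3], [v_4], [v_5], [v_6]
  1-simplices (9): [v_0,v_2], [v_1,v_3], [v_1,v_4], [v_1,v_5], [v_2,v_4], [v_2,v_5], [v_2,v_6], [v_3,v_4], [v_4,v_6]
  2-simplices (2): [v_1,v_3,v_4], [v_2,v_4,v_6]

Hence C_0 ≅ Z^7, C_1 ≅ Z^9, C_2 ≅ Z^2.

Boundary ∂_1: C_1 → C_0 is given by ∂[p,q] = [q] − [p]. For instance
  ∂[v_1,v_3] = [v_3] − [v_1].
As a 7×9 matrix over Z this has rank 6, with invariant factors (1,1,1,1,1,1).

∂_2: C_2 → C_1 sends each 2-simplex [p,q,r] to [q,r] − [p,r] + [p,q]. For instance
  ∂[v_2,v_4,v_6] = [v_4,v_6] − [v_2,v_6] + [v_2,v_4],
  ∂[v_1,v_3,v_4] = [v_3,v_4] − [v_1,v_4] + [v_1,v_3].
The 9×2 boundary matrix has rank 2 and Smith normal form diag(1,1).

Reading off H_k = ker ∂_k / im ∂_{k+1}:

  H_0: rank C_0 − rank ∂_1 = 7 − 6 = 1, and the invariant factors of ∂_1 are all 1, so H_0 ≅ Z.

H_0 ≅ Z.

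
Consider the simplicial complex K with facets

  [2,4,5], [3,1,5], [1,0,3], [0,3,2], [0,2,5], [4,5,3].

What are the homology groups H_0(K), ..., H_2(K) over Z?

Order the vertices as 0 < 1 < 2 < 3 < 4 < 5. Listing each simplex with vertices in this order, K has dimension 2 with simplices:

  0-simplices (6): [0], [1], [2], [3], [4], [5]
  1-simplices (12): [0,1], [0,2], [0,3], [0,5], [1,3], [1,5], [2,3], [2,4], [2,5], [3,4], [3,5], [4,5]
  2-simplices (6): [0,1,3], [0,2,3], [0,2,5], [1,3,5], [2,4,5], [3,4,5]

Hence C_0 ≅ Z^6, C_1 ≅ Z^12, C_2 ≅ Z^6.

Boundary ∂_1: C_1 → C_0 sends each edge [p,q] (with p < q) to q − p.
The 6×12 boundary matrix has rank 5 and Smith normal form diag(1,1,1,1,1).

The boundary map ∂_2: C_2 → C_1 maps a triangle to the signed sum of its edges. For instance
  ∂[3,4,5] = [4,5] − [3,5] + [3,4],
  ∂[0,1,3] = [1,3] − [0,3] + [0,1].
The 12×6 boundary matrix has rank 6 and Smith normal form diag(1,1,1,1,1,1).

Now H_k = ker ∂_k / im ∂_{k+1}, so:

  H_0: rank C_0 − rank ∂_1 = 6 − 5 = 1, and the invariant factors of ∂_1 are all 1, so H_0 ≅ Z.
  H_1: rank ker ∂_1 − rank ∂_2 = (12 − 5) − 6 = 1, and the invariant factors of ∂_2 are all 1, so H_1 ≅ Z.
  H_2: rank ker ∂_2 − rank ∂_3 = (6 − 6) − 0 = 0, and there is no ∂_3, so H_2 ≅ 0.

H_0 = Z,  H_1 = Z,  H_2 = 0.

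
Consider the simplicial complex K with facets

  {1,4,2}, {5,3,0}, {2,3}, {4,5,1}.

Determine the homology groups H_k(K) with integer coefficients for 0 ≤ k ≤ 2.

H_0 = Z,  H_1 = Z,  H_2 = 0.

Order the vertices as 0 < 1 < 2 < 3 < 4 < 5. Listing each simplex with vertices in this order, K has dimension 2 with simplices:

  0-simplices (6): [0], [1], [2], [3], [4], [5]
  1-simplices (9): [0,3], [0,5], [1,2], [1,4], [1,5], [2,3], [2,4], [3,5], [4,5]
  2-simplices (3): [0,3,5], [1,2,4], [1,4,5]

Hence C_0 ≅ Z^6, C_1 ≅ Z^9, C_2 ≅ Z^3.

The boundary map ∂_1: C_1 → C_0 sends each edge [p,q] (with p < q) to q − p.
This gives a 6×9 integer matrix of rank 5; reducing to Smith normal form yields diagonal entries (1,1,1,1,1).

Boundary ∂_2: C_2 → C_1 sends each 2-simplex [p,q,r] to [q,r] − [p,r] + [p,q]. For instance
  ∂[1,2,4] = [2,4] − [1,4] + [1,2],
  ∂[0,3,5] = [3,5] − [0,5] + [0,3].
As a 9×3 matrix over Z this has rank 3, with invariant factors (1,1,1).

Computing H_k = (kernel of ∂_k) / (image of ∂_{k+1}):

  H_0: rank C_0 − rank ∂_1 = 6 − 5 = 1, and the invariant factors of ∂_1 are all 1, so H_0 ≅ Z.
  H_1: rank ker ∂_1 − rank ∂_2 = (9 − 5) − 3 = 1, and the invariant factors of ∂_2 are all 1, so H_1 ≅ Z.
  H_2: rank ker ∂_2 − rank ∂_3 = (3 − 3) − 0 = 0, and there is no ∂_3, so H_2 ≅ 0.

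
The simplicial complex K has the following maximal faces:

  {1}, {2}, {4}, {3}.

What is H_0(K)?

Fix the vertex order 1 < 2 < 3 < 4 and write every simplex with vertices in increasing order. Then dim K = 0 and the simplices of K are:

  0-simplices (4): [1], [2], [3], [4]

giving chain groups C_0 ≅ Z^4.

From H_k ≅ ker(∂_k) / im(∂_{k+1}) we obtain:

  H_0: rank C_0 − rank ∂_1 = 4 − 0 = 4, and there is no ∂_1, so H_0 ≅ Z^4.

(K is a triangulation of a set of 4 points.)

H_0 ≅ Z^4.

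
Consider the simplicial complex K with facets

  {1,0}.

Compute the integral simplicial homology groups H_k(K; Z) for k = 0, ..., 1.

H_0 ≅ Z,  H_1 = 0.

Take the total order 0 < 1 on the vertex set. Then K (dimension 1) consists of the simplices:

  0-simplices (2): [0], [1]
  1-simplices (1): [0,1]

so the chain groups are C_0 ≅ Z^2, C_1 ≅ Z^1.

Boundary ∂_1: C_1 → C_0 sends each edge [p,q] (with p < q) to q − p. For instance
  ∂[0,1] = [1] − [0].
This gives a 2×1 integer matrix of rank 1; reducing to Smith normal form yields diagonal entries (1).

From H_k ≅ ker(∂_k) / im(∂_{k+1}) we obtain:

  H_0: rank C_0 − rank ∂_1 = 2 − 1 = 1, and the invariant factors of ∂_1 are all 1, so H_0 ≅ Z.
  H_1: rank ker ∂_1 − rank ∂_2 = (1 − 1) − 0 = 0, and there is no ∂_2, so H_1 ≅ 0.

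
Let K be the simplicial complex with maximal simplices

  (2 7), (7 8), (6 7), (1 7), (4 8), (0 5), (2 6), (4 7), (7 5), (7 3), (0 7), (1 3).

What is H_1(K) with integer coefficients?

Fix the vertex order 0 < 1 < 2 < 3 < 4 < 5 < 6 < 7 < 8 and write every simplex with vertices in increasing order. Then dim K = 1 and the simplices of K are:

  0-simplices (9): [0], [1], [2], [3], [4], [5], [6], [7], [8]
  1-simplices (12): [0,5], [0,7], [1,3], [1,7], [2,6], [2,7], [3,7], [4,7], [4,8], [5,7], [6,7], [7,8]

so the chain groups are C_0 ≅ Z^9, C_1 ≅ Z^12.

The boundary map ∂_1: C_1 → C_0 maps an edge to its endpoints' difference, ∂[p,q] = q − p.
The 9×12 boundary matrix has rank 8 and Smith normal form diag(1,1,1,1,1,1,1,1).

Reading off H_k = ker ∂_k / im ∂_{k+1}:

  H_1: rank ker ∂_1 − rank ∂_2 = (12 − 8) − 0 = 4, and there is no ∂_2, so H_1 ≅ Z^4.

H_1 = Z^4.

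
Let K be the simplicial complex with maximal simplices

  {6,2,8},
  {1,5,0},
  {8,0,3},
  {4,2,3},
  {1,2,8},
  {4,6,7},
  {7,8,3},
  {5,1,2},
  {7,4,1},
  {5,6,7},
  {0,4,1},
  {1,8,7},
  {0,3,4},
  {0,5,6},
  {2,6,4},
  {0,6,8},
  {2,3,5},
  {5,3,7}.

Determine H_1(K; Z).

H_1 ≅ Z^2.

Take the total order 0 < 1 < 2 < 3 < 4 < 5 < 6 < 7 < 8 on the vertex set. Then K (dimension 2) consists of the simplices:

  0-simplices (9): [0], [1], [2], [3], [4], [5], [6], [7], [8]
  1-simplices (27): (27 of them)
  2-simplices (18): [0,1,4], [0,1,5], [0,3,4], [0,3,8], [0,5,6], [0,6,8], [1,2,5], [1,2,8], [1,4,7], [1,7,8], [2,3,4], [2,3,5], [2,4,6], [2,6,8], [3,5,7], [3,7,8], [4,6,7], [5,6,7]

giving chain groups C_0 ≅ Z^9, C_1 ≅ Z^27, C_2 ≅ Z^18.

The boundary map ∂_1: C_1 → C_0 sends each edge [p,q] (with p < q) to q − p. For instance
  ∂[2,8] = [8] − [2].
As a 9×27 matrix over Z this has rank 8, with invariant factors (1,1,1,1,1,1,1,1).

∂_2: C_2 → C_1 acts by ∂[p,q,r] = [q,r] − [p,r] + [p,q]. For instance
  ∂[2,4,6] = [4,6] − [2,6] + [2,4],
  ∂[3,5,7] = [5,7] − [3,7] + [3,5].
The resulting 27×18 matrix has rank 17, and its Smith normal form has invariant factors (1,1,1,1,1,1,1,1,1,1,1,1,1,1,1,1,1).

From H_k ≅ ker(∂_k) / im(∂_{k+1}) we obtain:

  H_1: rank ker ∂_1 − rank ∂_2 = (27 − 8) − 17 = 2, and the invariant factors of ∂_2 are all 1, so H_1 = Z^2.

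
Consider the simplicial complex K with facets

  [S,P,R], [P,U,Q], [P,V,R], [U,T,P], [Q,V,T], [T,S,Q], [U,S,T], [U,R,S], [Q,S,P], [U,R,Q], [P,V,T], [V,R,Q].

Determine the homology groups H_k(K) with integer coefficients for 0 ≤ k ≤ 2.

H_0 ≅ Z,  H_1 ≅ Z/2Z,  H_2 = 0.

Fix the vertex order P < Q < R < S < T < U < V and write every simplex with vertices in increasing order. Then dim K = 2 and the simplices of K are:

  0-simplices (7): P, Q, R, S, T, U, V
  1-simplices (18): PQ, PR, PS, PT, PU, PV, QR, QS, QT, QU, QV, RS, RU, RV, ST, SU, TU, TV
  2-simplices (12): PQS, PQU, PRS, PRV, PTU, PTV, QRU, QRV, QST, QTV, RSU, STU

Hence C_0 ≅ Z^7, C_1 ≅ Z^18, C_2 ≅ Z^12.

∂_1: C_1 → C_0 sends each edge [p,q] (with p < q) to q − p. For instance
  ∂ST = T − S.
The 7×18 boundary matrix has rank 6 and Smith normal form diag(1,1,1,1,1,1).

Boundary ∂_2: C_2 → C_1 maps a triangle to the signed sum of its edges. For instance
  ∂PQS = QS − PS + PQ,
  ∂STU = TU − SU + ST.
As a 18×12 matrix over Z this has rank 12, with invariant factors (1,1,1,1,1,1,1,1,1,1,1,2).

Computing H_k = (kernel of ∂_k) / (image of ∂_{k+1}):

  H_0: rank C_0 − rank ∂_1 = 7 − 6 = 1, and the invariant factors of ∂_1 are all 1, so H_0 ≅ Z.
  H_1: rank ker ∂_1 − rank ∂_2 = (18 − 6) − 12 = 0, and ∂_2 has invariant factor 2 > 1, so H_1 ≅ Z/2Z.
  H_2: rank ker ∂_2 − rank ∂_3 = (12 − 12) − 0 = 0, and there is no ∂_3, so H_2 ≅ 0.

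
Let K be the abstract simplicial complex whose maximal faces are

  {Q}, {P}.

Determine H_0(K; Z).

K has 2 vertices.
rank ∂_0 = 0, rank ∂_1 = 0 ⇒ b_0 = 2 − 0 − 0 = 2. So H_0 ≅ Z^2.

H_0 ≅ Z^2.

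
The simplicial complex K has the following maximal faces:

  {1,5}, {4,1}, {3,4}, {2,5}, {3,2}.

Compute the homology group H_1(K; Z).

Take the total order 1 < 2 < 3 < 4 < 5 on the vertex set. Then K (dimension 1) consists of the simplices:

  0-simplices (5): [1], [2], [3], [4], [5]
  1-simplices (5): [1,4], [1,5], [2,3], [2,5], [3,4]

Hence C_0 ≅ Z^5, C_1 ≅ Z^5.

The boundary map ∂_1: C_1 → C_0 is given by ∂[p,q] = [q] − [p]. For instance
  ∂[2,5] = [5] − [2].
The resulting 5×5 matrix has rank 4, and its Smith normal form has invariant factors (1,1,1,1).

Reading off H_k = ker ∂_k / im ∂_{k+1}:

  H_1: rank ker ∂_1 − rank ∂_2 = (5 − 4) − 0 = 1, and there is no ∂_2, so H_1 = Z.

H_1 ≅ Z.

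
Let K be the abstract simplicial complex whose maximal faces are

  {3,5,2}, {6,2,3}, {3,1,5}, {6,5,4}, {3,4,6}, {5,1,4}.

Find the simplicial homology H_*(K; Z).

We work with the vertex ordering 1 < 2 < 3 < 4 < 5 < 6. The simplices of K, each written with vertices in increasing order, are:

  0-simplices (6): [1], [2], [3], [4], [5], [6]
  1-simplices (12): [1,3], [1,4], [1,5], [2,3], [2,5], [2,6], [3,4], [3,5], [3,6], [4,5], [4,6], [5,6]
  2-simplices (6): [1,3,5], [1,4,5], [2,3,5], [2,3,6], [3,4,6], [4,5,6]

giving chain groups C_0 ≅ Z^6, C_1 ≅ Z^12, C_2 ≅ Z^6.

Boundary ∂_1: C_1 → C_0 sends each edge [p,q] (with p < q) to q − p.
This gives a 6×12 integer matrix of rank 5; reducing to Smith normal form yields diagonal entries (1,1,1,1,1).

∂_2: C_2 → C_1 sends each 2-simplex [p,q,r] to [q,r] − [p,r] + [p,q]. For instance
  ∂[3,4,6] = [4,6] − [3,6] + [3,4],
  ∂[2,3,5] = [3,5] − [2,5] + [2,3].
The resulting 12×6 matrix has rank 6, and its Smith normal form has invariant factors (1,1,1,1,1,1).

From H_k ≅ ker(∂_k) / im(∂_{k+1}) we obtain:

  H_0: rank C_0 − rank ∂_1 = 6 − 5 = 1, and the invariant factors of ∂_1 are all 1, so H_0 ≅ Z.
  H_1: rank ker ∂_1 − rank ∂_2 = (12 − 5) − 6 = 1, and the invariant factors of ∂_2 are all 1, so H_1 ≅ Z.
  H_2: rank ker ∂_2 − rank ∂_3 = (6 − 6) − 0 = 0, and there is no ∂_3, so H_2 ≅ 0.

As a check, the Euler characteristic is 6 − 12 + 6 = 0, which agrees with 1 − 1 + 0 = 0.

H_0 = Z,  H_1 = Z,  H_2 = 0.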